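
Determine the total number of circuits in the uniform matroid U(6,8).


In U(6,8), circuits are the (7)-element subsets.
Any set of 7 elements is dependent, and removing any one element gives
an independent set of size 6, so it is a minimal dependent set.
Number of circuits = (8 choose 7) = 8.

8


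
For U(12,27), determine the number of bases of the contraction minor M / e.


Contracting e from U(12,27) gives U(11,26).
Bases of U(11,26) = (26 choose 11) = 7726160.

7726160


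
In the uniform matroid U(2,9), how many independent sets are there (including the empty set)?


Independent sets of U(2,9) are all subsets of size <= 2.
Count = C(9,0) + C(9,1) + C(9,2)
     = 1 + 9 + 36
     = 46.

46


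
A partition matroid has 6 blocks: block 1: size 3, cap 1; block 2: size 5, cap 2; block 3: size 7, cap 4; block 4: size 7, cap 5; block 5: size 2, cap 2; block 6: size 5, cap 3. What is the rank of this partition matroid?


Rank of a partition matroid = sum of min(|Si|, ci) for each block.
= min(3,1) + min(5,2) + min(7,4) + min(7,5) + min(2,2) + min(5,3)
= 1 + 2 + 4 + 5 + 2 + 3
= 17.

17


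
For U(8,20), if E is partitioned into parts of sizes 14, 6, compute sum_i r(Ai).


r(Ai) = min(|Ai|, 8) for each part.
Sum = min(14,8) + min(6,8)
    = 8 + 6
    = 14.

14


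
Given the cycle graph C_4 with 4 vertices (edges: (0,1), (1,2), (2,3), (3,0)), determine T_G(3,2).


T(C_4; x,y) = x + x^2 + ... + x^(3) + y.
T(3,2) = 3^1 + 3^2 + 3^3 + 2
= 3 + 9 + 27 + 2
= 41.

41


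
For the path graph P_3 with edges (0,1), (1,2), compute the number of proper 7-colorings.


P(P_3, k) = k * (k-1)^(2).
P(7) = 7 * 6^2 = 7 * 36 = 252.

252


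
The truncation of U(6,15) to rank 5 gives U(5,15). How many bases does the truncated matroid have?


Truncating U(6,15) to rank 5 gives U(5,15).
Bases of U(5,15) are all 5-element subsets of 15 elements.
Number of bases = (15 choose 5) = 3003.

3003


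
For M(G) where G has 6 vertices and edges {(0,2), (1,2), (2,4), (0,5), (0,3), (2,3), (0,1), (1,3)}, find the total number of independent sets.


An independent set in a graphic matroid is an acyclic edge subset.
G has 6 vertices and 8 edges.
Enumerate all 2^8 = 256 subsets, checking for acyclicity.
Total independent sets = 152.

152


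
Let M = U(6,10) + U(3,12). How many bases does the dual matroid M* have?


(M1+M2)* = M1* + M2*.
M1* = U(4,10), bases: C(10,4) = 210.
M2* = U(9,12), bases: C(12,9) = 220.
|B(M*)| = 210 * 220 = 46200.

46200


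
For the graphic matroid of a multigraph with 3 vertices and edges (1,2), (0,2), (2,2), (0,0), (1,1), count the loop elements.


In a graphic matroid, a loop is a self-loop edge (u,u) with rank 0.
Examining all 5 edges for self-loops...
Self-loops found: (2,2), (0,0), (1,1)
Number of loops = 3.

3


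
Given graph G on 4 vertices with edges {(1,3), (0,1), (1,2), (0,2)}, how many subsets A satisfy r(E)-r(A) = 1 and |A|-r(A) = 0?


R(x,y) = sum over A in 2^E of x^(r(E)-r(A)) * y^(|A|-r(A)).
G has 4 vertices, 4 edges. r(E) = 3.
Enumerate all 2^4 = 16 subsets.
Count subsets with r(E)-r(A)=1 and |A|-r(A)=0: 6.

6


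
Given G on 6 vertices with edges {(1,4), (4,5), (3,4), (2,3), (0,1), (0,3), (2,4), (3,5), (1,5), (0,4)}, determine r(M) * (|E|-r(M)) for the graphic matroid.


r(M) = |V| - c = 6 - 1 = 5.
nullity = |E| - r(M) = 10 - 5 = 5.
Product = 5 * 5 = 25.

25


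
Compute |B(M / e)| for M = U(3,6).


Contracting e from U(3,6) gives U(2,5).
Bases of U(2,5) = (5 choose 2) = 10.

10


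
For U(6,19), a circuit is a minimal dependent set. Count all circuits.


In U(6,19), circuits are the (7)-element subsets.
Any set of 7 elements is dependent, and removing any one element gives
an independent set of size 6, so it is a minimal dependent set.
Number of circuits = (19 choose 7) = 50388.

50388


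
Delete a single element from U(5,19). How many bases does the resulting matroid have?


Deleting e from U(5,19) gives U(5,18) since n > r.
Bases of U(5,18) = C(18,5) = 8568.

8568


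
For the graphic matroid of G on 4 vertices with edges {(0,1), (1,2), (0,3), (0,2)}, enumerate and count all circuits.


A circuit in a graphic matroid = edge set of a simple cycle.
G has 4 vertices and 4 edges.
Enumerating all minimal edge subsets forming cycles...
Total circuits found: 1.

1


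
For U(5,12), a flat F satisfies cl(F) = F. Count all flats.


Flats of U(5,12): every subset of size < 5 is a flat, plus E itself.
Count = (12 choose 0) + (12 choose 1) + (12 choose 2) + (12 choose 3) + (12 choose 4) + 1
     = 1 + 12 + 66 + 220 + 495 + 1
     = 795.

795


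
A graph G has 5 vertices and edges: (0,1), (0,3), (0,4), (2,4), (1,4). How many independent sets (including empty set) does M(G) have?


An independent set in a graphic matroid is an acyclic edge subset.
G has 5 vertices and 5 edges.
Enumerate all 2^5 = 32 subsets, checking for acyclicity.
Total independent sets = 28.

28


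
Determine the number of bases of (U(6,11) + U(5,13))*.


(M1+M2)* = M1* + M2*.
M1* = U(5,11), bases: C(11,5) = 462.
M2* = U(8,13), bases: C(13,8) = 1287.
|B(M*)| = 462 * 1287 = 594594.

594594


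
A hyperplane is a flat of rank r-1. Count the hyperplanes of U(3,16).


Hyperplanes of U(3,16) are flats of rank 2.
In a uniform matroid, these are exactly the (2)-element subsets.
Count = C(16,2) = 16! / (2! * 14!) = 120.

120


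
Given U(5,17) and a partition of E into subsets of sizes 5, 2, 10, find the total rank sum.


r(Ai) = min(|Ai|, 5) for each part.
Sum = min(5,5) + min(2,5) + min(10,5)
    = 5 + 2 + 5
    = 12.

12


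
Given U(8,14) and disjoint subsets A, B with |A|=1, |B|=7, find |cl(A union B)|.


|A union B| = 1 + 7 = 8 (disjoint).
In U(8,14), cl(S) = S if |S| < 8, else cl(S) = E.
Since 8 >= 8, cl(A union B) = E.
|cl(A union B)| = 14.

14


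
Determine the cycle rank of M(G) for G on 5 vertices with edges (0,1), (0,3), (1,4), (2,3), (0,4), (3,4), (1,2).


Cycle rank (nullity) = |E| - r(M) = |E| - (|V| - c).
|E| = 7, |V| = 5, c = 1.
Nullity = 7 - (5 - 1) = 7 - 4 = 3.

3


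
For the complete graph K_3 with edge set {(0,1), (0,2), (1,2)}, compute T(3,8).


T(K_3; x,y) = x^2 + x + y.
T(3,8) = 9 + 3 + 8 = 20.

20


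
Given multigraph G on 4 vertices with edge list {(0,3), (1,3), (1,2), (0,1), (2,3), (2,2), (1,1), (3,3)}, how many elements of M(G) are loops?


In a graphic matroid, a loop is a self-loop edge (u,u) with rank 0.
Examining all 8 edges for self-loops...
Self-loops found: (2,2), (1,1), (3,3)
Number of loops = 3.

3


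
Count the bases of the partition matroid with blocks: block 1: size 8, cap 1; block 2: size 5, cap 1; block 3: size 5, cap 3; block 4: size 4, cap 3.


A basis picks exactly ci elements from block i.
Number of bases = product of C(|Si|, ci).
= C(8,1) * C(5,1) * C(5,3) * C(4,3)
= 8 * 5 * 10 * 4
= 1600.

1600


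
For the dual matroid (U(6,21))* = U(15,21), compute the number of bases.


The dual of U(r,n) is U(n-r, n) = U(15,21).
Bases of U(15,21) are all (15)-element subsets.
|B(M*)| = C(21,15) = 54264.

54264


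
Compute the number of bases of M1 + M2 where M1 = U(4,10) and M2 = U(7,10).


Bases of a direct sum M1 + M2: |B| = |B(M1)| * |B(M2)|.
|B(U(4,10))| = C(10,4) = 210.
|B(U(7,10))| = C(10,7) = 120.
Total bases = 210 * 120 = 25200.

25200


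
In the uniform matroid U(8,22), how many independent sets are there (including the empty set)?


Independent sets of U(8,22) are all subsets of size <= 8.
Count = C(22,0) + C(22,1) + C(22,2) + C(22,3) + C(22,4) + C(22,5) + C(22,6) + C(22,7) + C(22,8)
     = 1 + 22 + 231 + 1540 + 7315 + 26334 + 74613 + 170544 + 319770
     = 600370.

600370


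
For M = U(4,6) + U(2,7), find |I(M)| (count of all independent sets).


For a direct sum, |I(M1+M2)| = |I(M1)| * |I(M2)|.
|I(U(4,6))| = sum C(6,k) for k=0..4 = 57.
|I(U(2,7))| = sum C(7,k) for k=0..2 = 29.
Total = 57 * 29 = 1653.

1653


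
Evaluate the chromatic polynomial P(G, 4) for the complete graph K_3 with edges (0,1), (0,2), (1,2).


P(K_3, k) = k(k-1)(k-2)...(k-2).
P(4) = (4) * (3) * (2) = 24.

24


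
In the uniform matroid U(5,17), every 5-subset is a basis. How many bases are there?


Bases of U(5,17) are all 5-element subsets of the 17-element ground set.
Number of bases = C(17,5).
(17 choose 5) = 6188.

6188


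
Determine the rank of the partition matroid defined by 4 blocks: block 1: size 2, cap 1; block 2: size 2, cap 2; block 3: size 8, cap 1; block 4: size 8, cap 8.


Rank of a partition matroid = sum of min(|Si|, ci) for each block.
= min(2,1) + min(2,2) + min(8,1) + min(8,8)
= 1 + 2 + 1 + 8
= 12.

12


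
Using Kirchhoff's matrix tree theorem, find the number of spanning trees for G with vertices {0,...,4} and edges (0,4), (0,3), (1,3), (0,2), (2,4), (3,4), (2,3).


By Kirchhoff's matrix tree theorem, the number of spanning trees equals
the determinant of any cofactor of the Laplacian matrix L.
G has 5 vertices and 7 edges.
Computing the (4 x 4) cofactor determinant gives 16.

16


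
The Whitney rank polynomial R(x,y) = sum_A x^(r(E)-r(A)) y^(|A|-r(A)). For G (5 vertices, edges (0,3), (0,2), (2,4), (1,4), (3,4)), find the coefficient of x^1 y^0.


R(x,y) = sum over A in 2^E of x^(r(E)-r(A)) * y^(|A|-r(A)).
G has 5 vertices, 5 edges. r(E) = 4.
Enumerate all 2^5 = 32 subsets.
Count subsets with r(E)-r(A)=1 and |A|-r(A)=0: 10.

10


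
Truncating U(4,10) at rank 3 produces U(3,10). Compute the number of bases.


Truncating U(4,10) to rank 3 gives U(3,10).
Bases of U(3,10) are all 3-element subsets of 10 elements.
Number of bases = C(10,3) = (10 * 9 * 8) / (1 * 2 * 3) = 120.

120


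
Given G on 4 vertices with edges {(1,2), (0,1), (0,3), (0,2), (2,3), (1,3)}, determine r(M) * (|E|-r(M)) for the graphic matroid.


r(M) = |V| - c = 4 - 1 = 3.
nullity = |E| - r(M) = 6 - 3 = 3.
Product = 3 * 3 = 9.

9


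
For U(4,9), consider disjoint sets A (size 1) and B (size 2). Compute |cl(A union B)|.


|A union B| = 1 + 2 = 3 (disjoint).
In U(4,9), cl(S) = S if |S| < 4, else cl(S) = E.
Since 3 < 4, cl(A union B) = A union B.
|cl(A union B)| = 3.

3


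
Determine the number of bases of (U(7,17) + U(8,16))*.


(M1+M2)* = M1* + M2*.
M1* = U(10,17), bases: C(17,10) = 19448.
M2* = U(8,16), bases: C(16,8) = 12870.
|B(M*)| = 19448 * 12870 = 250295760.

250295760


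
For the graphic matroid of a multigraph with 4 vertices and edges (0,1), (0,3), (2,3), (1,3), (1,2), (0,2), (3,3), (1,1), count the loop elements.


In a graphic matroid, a loop is a self-loop edge (u,u) with rank 0.
Examining all 8 edges for self-loops...
Self-loops found: (3,3), (1,1)
Number of loops = 2.

2


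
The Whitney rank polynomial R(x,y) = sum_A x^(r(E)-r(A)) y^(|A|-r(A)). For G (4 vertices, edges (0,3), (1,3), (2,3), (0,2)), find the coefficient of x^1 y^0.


R(x,y) = sum over A in 2^E of x^(r(E)-r(A)) * y^(|A|-r(A)).
G has 4 vertices, 4 edges. r(E) = 3.
Enumerate all 2^4 = 16 subsets.
Count subsets with r(E)-r(A)=1 and |A|-r(A)=0: 6.

6


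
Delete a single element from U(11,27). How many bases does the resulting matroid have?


Deleting e from U(11,27) gives U(11,26) since n > r.
Bases of U(11,26) = C(26,11) = 7726160.

7726160


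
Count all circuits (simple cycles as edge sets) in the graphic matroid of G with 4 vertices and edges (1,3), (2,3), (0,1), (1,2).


A circuit in a graphic matroid = edge set of a simple cycle.
G has 4 vertices and 4 edges.
Enumerating all minimal edge subsets forming cycles...
Total circuits found: 1.

1


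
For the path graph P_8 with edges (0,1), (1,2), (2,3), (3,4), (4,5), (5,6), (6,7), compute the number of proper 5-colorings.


P(P_8, k) = k * (k-1)^(7).
P(5) = 5 * 4^7 = 5 * 16384 = 81920.

81920


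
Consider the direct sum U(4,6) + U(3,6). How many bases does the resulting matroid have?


Bases of a direct sum M1 + M2: |B| = |B(M1)| * |B(M2)|.
|B(U(4,6))| = C(6,4) = 15.
|B(U(3,6))| = C(6,3) = 20.
Total bases = 15 * 20 = 300.

300


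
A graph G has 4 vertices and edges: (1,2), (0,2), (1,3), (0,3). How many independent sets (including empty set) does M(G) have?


An independent set in a graphic matroid is an acyclic edge subset.
G has 4 vertices and 4 edges.
Enumerate all 2^4 = 16 subsets, checking for acyclicity.
Total independent sets = 15.

15


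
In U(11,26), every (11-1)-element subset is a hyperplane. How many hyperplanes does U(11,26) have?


Hyperplanes of U(11,26) are flats of rank 10.
In a uniform matroid, these are exactly the (10)-element subsets.
Count = C(26,10) = 5311735.

5311735


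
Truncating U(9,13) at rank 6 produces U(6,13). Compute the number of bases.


Truncating U(9,13) to rank 6 gives U(6,13).
Bases of U(6,13) are all 6-element subsets of 13 elements.
Number of bases = C(13,6) = 1716.

1716


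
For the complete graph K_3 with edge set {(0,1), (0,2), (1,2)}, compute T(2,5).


T(K_3; x,y) = x^2 + x + y.
T(2,5) = 4 + 2 + 5 = 11.

11


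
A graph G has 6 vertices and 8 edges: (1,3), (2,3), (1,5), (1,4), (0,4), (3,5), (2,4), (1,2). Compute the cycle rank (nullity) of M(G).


Cycle rank (nullity) = |E| - r(M) = |E| - (|V| - c).
|E| = 8, |V| = 6, c = 1.
Nullity = 8 - (6 - 1) = 8 - 5 = 3.

3


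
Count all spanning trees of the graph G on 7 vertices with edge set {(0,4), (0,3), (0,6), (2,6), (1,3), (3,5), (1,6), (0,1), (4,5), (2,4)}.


By Kirchhoff's matrix tree theorem, the number of spanning trees equals
the determinant of any cofactor of the Laplacian matrix L.
G has 7 vertices and 10 edges.
Computing the (6 x 6) cofactor determinant gives 95.

95


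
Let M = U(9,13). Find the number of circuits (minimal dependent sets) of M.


In U(9,13), circuits are the (10)-element subsets.
Any set of 10 elements is dependent, and removing any one element gives
an independent set of size 9, so it is a minimal dependent set.
Number of circuits = C(13,10) = 13! / (10! * 3!) = 286.

286


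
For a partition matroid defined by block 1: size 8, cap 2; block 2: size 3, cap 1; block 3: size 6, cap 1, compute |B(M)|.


A basis picks exactly ci elements from block i.
Number of bases = product of C(|Si|, ci).
= C(8,2) * C(3,1) * C(6,1)
= 28 * 3 * 6
= 504.

504


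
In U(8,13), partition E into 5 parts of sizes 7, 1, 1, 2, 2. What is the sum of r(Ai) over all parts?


r(Ai) = min(|Ai|, 8) for each part.
Sum = min(7,8) + min(1,8) + min(1,8) + min(2,8) + min(2,8)
    = 7 + 1 + 1 + 2 + 2
    = 13.

13


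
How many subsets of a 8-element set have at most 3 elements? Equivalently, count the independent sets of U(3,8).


Independent sets of U(3,8) are all subsets of size <= 3.
Count = C(8,0) + C(8,1) + C(8,2) + C(8,3)
     = 1 + 8 + 28 + 56
     = 93.

93


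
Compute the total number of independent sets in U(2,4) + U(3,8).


For a direct sum, |I(M1+M2)| = |I(M1)| * |I(M2)|.
|I(U(2,4))| = sum C(4,k) for k=0..2 = 11.
|I(U(3,8))| = sum C(8,k) for k=0..3 = 93.
Total = 11 * 93 = 1023.

1023


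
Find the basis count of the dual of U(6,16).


The dual of U(r,n) is U(n-r, n) = U(10,16).
Bases of U(10,16) are all (10)-element subsets.
|B(M*)| = C(16,10) = 16! / (10! * 6!) = 8008.

8008


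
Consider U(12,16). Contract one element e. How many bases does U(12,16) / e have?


Contracting e from U(12,16) gives U(11,15).
Bases of U(11,15) = (15 choose 11) = 1365.

1365


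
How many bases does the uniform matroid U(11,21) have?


Bases of U(11,21) are all 11-element subsets of the 21-element ground set.
Number of bases = C(21,11).
(21 choose 11) = 352716.

352716


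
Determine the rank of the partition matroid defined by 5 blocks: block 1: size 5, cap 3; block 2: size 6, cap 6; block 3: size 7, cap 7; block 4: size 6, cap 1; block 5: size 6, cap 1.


Rank of a partition matroid = sum of min(|Si|, ci) for each block.
= min(5,3) + min(6,6) + min(7,7) + min(6,1) + min(6,1)
= 3 + 6 + 7 + 1 + 1
= 18.

18


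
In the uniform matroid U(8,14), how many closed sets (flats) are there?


Flats of U(8,14): every subset of size < 8 is a flat, plus E itself.
Count = (14 choose 0) + (14 choose 1) + (14 choose 2) + (14 choose 3) + (14 choose 4) + (14 choose 5) + (14 choose 6) + (14 choose 7) + 1
     = 1 + 14 + 91 + 364 + 1001 + 2002 + 3003 + 3432 + 1
     = 9909.

9909


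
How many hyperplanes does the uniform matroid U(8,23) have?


Hyperplanes of U(8,23) are flats of rank 7.
In a uniform matroid, these are exactly the (7)-element subsets.
Count = C(23,7) = 245157.

245157


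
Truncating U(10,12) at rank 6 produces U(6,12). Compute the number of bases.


Truncating U(10,12) to rank 6 gives U(6,12).
Bases of U(6,12) are all 6-element subsets of 12 elements.
Number of bases = C(12,6) = 12! / (6! * 6!) = 924.

924


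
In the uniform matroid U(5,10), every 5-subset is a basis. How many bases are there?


Bases of U(5,10) are all 5-element subsets of the 10-element ground set.
Number of bases = C(10,5).
C(10,5) = 252.

252


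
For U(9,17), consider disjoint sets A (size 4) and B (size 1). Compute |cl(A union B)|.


|A union B| = 4 + 1 = 5 (disjoint).
In U(9,17), cl(S) = S if |S| < 9, else cl(S) = E.
Since 5 < 9, cl(A union B) = A union B.
|cl(A union B)| = 5.

5


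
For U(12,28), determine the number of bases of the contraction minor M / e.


Contracting e from U(12,28) gives U(11,27).
Bases of U(11,27) = (27 choose 11) = 13037895.

13037895


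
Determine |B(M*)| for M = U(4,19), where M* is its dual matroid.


The dual of U(r,n) is U(n-r, n) = U(15,19).
Bases of U(15,19) are all (15)-element subsets.
|B(M*)| = C(19,15) = 3876.

3876


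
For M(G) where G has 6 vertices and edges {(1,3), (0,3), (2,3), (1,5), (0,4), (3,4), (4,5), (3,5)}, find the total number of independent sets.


An independent set in a graphic matroid is an acyclic edge subset.
G has 6 vertices and 8 edges.
Enumerate all 2^8 = 256 subsets, checking for acyclicity.
Total independent sets = 164.

164


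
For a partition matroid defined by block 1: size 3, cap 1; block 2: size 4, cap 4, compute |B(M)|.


A basis picks exactly ci elements from block i.
Number of bases = product of C(|Si|, ci).
= C(3,1) * C(4,4)
= 3 * 1
= 3.

3


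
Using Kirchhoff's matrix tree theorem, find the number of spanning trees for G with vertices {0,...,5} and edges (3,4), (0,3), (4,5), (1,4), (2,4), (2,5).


By Kirchhoff's matrix tree theorem, the number of spanning trees equals
the determinant of any cofactor of the Laplacian matrix L.
G has 6 vertices and 6 edges.
Computing the (5 x 5) cofactor determinant gives 3.

3


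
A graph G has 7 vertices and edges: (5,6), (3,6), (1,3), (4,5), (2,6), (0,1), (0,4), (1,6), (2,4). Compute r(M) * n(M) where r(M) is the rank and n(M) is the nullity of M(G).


r(M) = |V| - c = 7 - 1 = 6.
nullity = |E| - r(M) = 9 - 6 = 3.
Product = 6 * 3 = 18.

18


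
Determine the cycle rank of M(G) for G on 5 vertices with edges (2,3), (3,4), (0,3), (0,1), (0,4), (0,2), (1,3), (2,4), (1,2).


Cycle rank (nullity) = |E| - r(M) = |E| - (|V| - c).
|E| = 9, |V| = 5, c = 1.
Nullity = 9 - (5 - 1) = 9 - 4 = 5.

5


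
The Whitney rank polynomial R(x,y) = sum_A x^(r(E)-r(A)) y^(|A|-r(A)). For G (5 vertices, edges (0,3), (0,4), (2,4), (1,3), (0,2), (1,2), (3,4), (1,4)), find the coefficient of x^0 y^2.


R(x,y) = sum over A in 2^E of x^(r(E)-r(A)) * y^(|A|-r(A)).
G has 5 vertices, 8 edges. r(E) = 4.
Enumerate all 2^8 = 256 subsets.
Count subsets with r(E)-r(A)=0 and |A|-r(A)=2: 28.

28


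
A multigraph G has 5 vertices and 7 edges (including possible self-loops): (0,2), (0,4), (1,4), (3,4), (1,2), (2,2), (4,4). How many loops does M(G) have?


In a graphic matroid, a loop is a self-loop edge (u,u) with rank 0.
Examining all 7 edges for self-loops...
Self-loops found: (2,2), (4,4)
Number of loops = 2.

2


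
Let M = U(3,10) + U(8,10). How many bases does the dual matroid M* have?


(M1+M2)* = M1* + M2*.
M1* = U(7,10), bases: C(10,7) = 120.
M2* = U(2,10), bases: C(10,2) = 45.
|B(M*)| = 120 * 45 = 5400.

5400


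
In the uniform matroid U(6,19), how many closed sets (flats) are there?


Flats of U(6,19): every subset of size < 6 is a flat, plus E itself.
Count = C(19,0) + C(19,1) + C(19,2) + C(19,3) + C(19,4) + C(19,5) + 1
     = 1 + 19 + 171 + 969 + 3876 + 11628 + 1
     = 16665.

16665


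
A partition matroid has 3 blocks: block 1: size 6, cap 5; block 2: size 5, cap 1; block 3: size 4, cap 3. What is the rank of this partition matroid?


Rank of a partition matroid = sum of min(|Si|, ci) for each block.
= min(6,5) + min(5,1) + min(4,3)
= 5 + 1 + 3
= 9.

9


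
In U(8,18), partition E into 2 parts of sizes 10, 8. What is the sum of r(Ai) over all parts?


r(Ai) = min(|Ai|, 8) for each part.
Sum = min(10,8) + min(8,8)
    = 8 + 8
    = 16.

16


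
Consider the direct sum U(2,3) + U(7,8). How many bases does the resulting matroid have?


Bases of a direct sum M1 + M2: |B| = |B(M1)| * |B(M2)|.
|B(U(2,3))| = C(3,2) = 3.
|B(U(7,8))| = C(8,7) = 8.
Total bases = 3 * 8 = 24.

24


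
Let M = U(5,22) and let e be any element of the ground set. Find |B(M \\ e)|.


Deleting e from U(5,22) gives U(5,21) since n > r.
Bases of U(5,21) = C(21,5) = 20349.

20349


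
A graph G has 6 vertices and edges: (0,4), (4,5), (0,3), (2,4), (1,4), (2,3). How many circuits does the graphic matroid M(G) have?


A circuit in a graphic matroid = edge set of a simple cycle.
G has 6 vertices and 6 edges.
Enumerating all minimal edge subsets forming cycles...
Total circuits found: 1.

1


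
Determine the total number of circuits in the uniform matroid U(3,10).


In U(3,10), circuits are the (4)-element subsets.
Any set of 4 elements is dependent, and removing any one element gives
an independent set of size 3, so it is a minimal dependent set.
Number of circuits = (10 choose 4) = 210.

210


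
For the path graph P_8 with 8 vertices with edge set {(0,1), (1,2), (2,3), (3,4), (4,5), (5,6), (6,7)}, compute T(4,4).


A path on 8 vertices is a tree with 7 edges.
T(x,y) = x^(7) for any tree.
T(4,4) = 4^7 = 16384.

16384


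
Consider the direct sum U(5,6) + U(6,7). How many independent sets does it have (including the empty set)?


For a direct sum, |I(M1+M2)| = |I(M1)| * |I(M2)|.
|I(U(5,6))| = sum C(6,k) for k=0..5 = 63.
|I(U(6,7))| = sum C(7,k) for k=0..6 = 127.
Total = 63 * 127 = 8001.

8001


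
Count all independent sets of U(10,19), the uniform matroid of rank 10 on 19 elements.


Independent sets of U(10,19) are all subsets of size <= 10.
Count = (19 choose 0) + (19 choose 1) + (19 choose 2) + (19 choose 3) + (19 choose 4) + (19 choose 5) + (19 choose 6) + (19 choose 7) + (19 choose 8) + (19 choose 9) + (19 choose 10)
     = 1 + 19 + 171 + 969 + 3876 + 11628 + 27132 + 50388 + 75582 + 92378 + 92378
     = 354522.

354522


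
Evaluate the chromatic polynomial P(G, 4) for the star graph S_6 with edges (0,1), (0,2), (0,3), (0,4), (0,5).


P(tree, k) = k * (k-1)^(5) for any tree on 6 vertices.
P(4) = 4 * 3^5 = 4 * 243 = 972.

972


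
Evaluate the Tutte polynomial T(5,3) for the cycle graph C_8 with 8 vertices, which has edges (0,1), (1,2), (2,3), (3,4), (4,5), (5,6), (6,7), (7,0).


T(C_8; x,y) = x + x^2 + ... + x^(7) + y.
T(5,3) = 5^1 + 5^2 + 5^3 + 5^4 + 5^5 + 5^6 + 5^7 + 3
= 5 + 25 + 125 + 625 + 3125 + 15625 + 78125 + 3
= 97658.

97658


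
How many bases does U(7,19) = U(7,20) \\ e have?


Deleting e from U(7,20) gives U(7,19) since n > r.
Bases of U(7,19) = C(19,7) = 19! / (7! * 12!) = 50388.

50388


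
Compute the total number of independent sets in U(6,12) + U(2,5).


For a direct sum, |I(M1+M2)| = |I(M1)| * |I(M2)|.
|I(U(6,12))| = sum C(12,k) for k=0..6 = 2510.
|I(U(2,5))| = sum C(5,k) for k=0..2 = 16.
Total = 2510 * 16 = 40160.

40160


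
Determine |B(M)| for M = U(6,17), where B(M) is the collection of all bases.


Bases of U(6,17) are all 6-element subsets of the 17-element ground set.
Number of bases = C(17,6).
C(17,6) = 17! / (6! * 11!) = 12376.

12376


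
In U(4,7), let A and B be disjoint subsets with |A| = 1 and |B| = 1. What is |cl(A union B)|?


|A union B| = 1 + 1 = 2 (disjoint).
In U(4,7), cl(S) = S if |S| < 4, else cl(S) = E.
Since 2 < 4, cl(A union B) = A union B.
|cl(A union B)| = 2.

2


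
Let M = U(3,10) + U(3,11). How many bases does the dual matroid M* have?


(M1+M2)* = M1* + M2*.
M1* = U(7,10), bases: C(10,7) = 120.
M2* = U(8,11), bases: C(11,8) = 165.
|B(M*)| = 120 * 165 = 19800.

19800


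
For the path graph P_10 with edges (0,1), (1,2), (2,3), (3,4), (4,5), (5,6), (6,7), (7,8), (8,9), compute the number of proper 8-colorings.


P(P_10, k) = k * (k-1)^(9).
P(8) = 8 * 7^9 = 8 * 40353607 = 322828856.

322828856


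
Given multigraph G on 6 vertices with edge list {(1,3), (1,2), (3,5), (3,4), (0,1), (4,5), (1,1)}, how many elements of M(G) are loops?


In a graphic matroid, a loop is a self-loop edge (u,u) with rank 0.
Examining all 7 edges for self-loops...
Self-loops found: (1,1)
Number of loops = 1.

1


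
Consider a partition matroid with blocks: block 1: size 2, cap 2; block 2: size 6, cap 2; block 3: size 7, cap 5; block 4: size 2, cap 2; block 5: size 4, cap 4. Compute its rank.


Rank of a partition matroid = sum of min(|Si|, ci) for each block.
= min(2,2) + min(6,2) + min(7,5) + min(2,2) + min(4,4)
= 2 + 2 + 5 + 2 + 4
= 15.

15


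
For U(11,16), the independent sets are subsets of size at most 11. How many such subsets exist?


Independent sets of U(11,16) are all subsets of size <= 11.
Count = (16 choose 0) + (16 choose 1) + (16 choose 2) + (16 choose 3) + (16 choose 4) + (16 choose 5) + (16 choose 6) + (16 choose 7) + (16 choose 8) + (16 choose 9) + (16 choose 10) + (16 choose 11)
     = 1 + 16 + 120 + 560 + 1820 + 4368 + 8008 + 11440 + 12870 + 11440 + 8008 + 4368
     = 63019.

63019


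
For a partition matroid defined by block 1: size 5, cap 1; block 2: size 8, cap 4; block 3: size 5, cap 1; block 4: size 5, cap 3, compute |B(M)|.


A basis picks exactly ci elements from block i.
Number of bases = product of C(|Si|, ci).
= C(5,1) * C(8,4) * C(5,1) * C(5,3)
= 5 * 70 * 5 * 10
= 17500.

17500


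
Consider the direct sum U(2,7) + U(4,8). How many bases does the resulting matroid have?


Bases of a direct sum M1 + M2: |B| = |B(M1)| * |B(M2)|.
|B(U(2,7))| = C(7,2) = 21.
|B(U(4,8))| = C(8,4) = 70.
Total bases = 21 * 70 = 1470.

1470


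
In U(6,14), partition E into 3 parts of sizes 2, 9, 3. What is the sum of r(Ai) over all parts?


r(Ai) = min(|Ai|, 6) for each part.
Sum = min(2,6) + min(9,6) + min(3,6)
    = 2 + 6 + 3
    = 11.

11


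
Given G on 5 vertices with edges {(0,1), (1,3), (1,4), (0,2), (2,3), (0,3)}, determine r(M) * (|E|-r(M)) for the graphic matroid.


r(M) = |V| - c = 5 - 1 = 4.
nullity = |E| - r(M) = 6 - 4 = 2.
Product = 4 * 2 = 8.

8


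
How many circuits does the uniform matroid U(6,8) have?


In U(6,8), circuits are the (7)-element subsets.
Any set of 7 elements is dependent, and removing any one element gives
an independent set of size 6, so it is a minimal dependent set.
Number of circuits = C(8,7) = 8.

8


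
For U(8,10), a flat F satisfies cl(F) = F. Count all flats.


Flats of U(8,10): every subset of size < 8 is a flat, plus E itself.
Count = C(10,0) + C(10,1) + C(10,2) + C(10,3) + C(10,4) + C(10,5) + C(10,6) + C(10,7) + 1
     = 1 + 10 + 45 + 120 + 210 + 252 + 210 + 120 + 1
     = 969.

969


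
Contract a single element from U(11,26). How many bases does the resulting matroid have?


Contracting e from U(11,26) gives U(10,25).
Bases of U(10,25) = C(25,10) = 25! / (10! * 15!) = 3268760.

3268760


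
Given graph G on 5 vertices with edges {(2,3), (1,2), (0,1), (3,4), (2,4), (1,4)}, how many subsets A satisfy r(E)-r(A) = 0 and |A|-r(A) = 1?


R(x,y) = sum over A in 2^E of x^(r(E)-r(A)) * y^(|A|-r(A)).
G has 5 vertices, 6 edges. r(E) = 4.
Enumerate all 2^6 = 64 subsets.
Count subsets with r(E)-r(A)=0 and |A|-r(A)=1: 5.

5


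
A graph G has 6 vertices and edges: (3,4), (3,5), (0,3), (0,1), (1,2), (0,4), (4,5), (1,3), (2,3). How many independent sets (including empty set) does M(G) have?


An independent set in a graphic matroid is an acyclic edge subset.
G has 6 vertices and 9 edges.
Enumerate all 2^9 = 512 subsets, checking for acyclicity.
Total independent sets = 280.

280


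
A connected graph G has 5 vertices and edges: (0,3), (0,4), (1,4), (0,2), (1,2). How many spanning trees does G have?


By Kirchhoff's matrix tree theorem, the number of spanning trees equals
the determinant of any cofactor of the Laplacian matrix L.
G has 5 vertices and 5 edges.
Computing the (4 x 4) cofactor determinant gives 4.

4


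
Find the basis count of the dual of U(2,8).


The dual of U(r,n) is U(n-r, n) = U(6,8).
Bases of U(6,8) are all (6)-element subsets.
|B(M*)| = C(8,6) = 8! / (6! * 2!) = 28.

28


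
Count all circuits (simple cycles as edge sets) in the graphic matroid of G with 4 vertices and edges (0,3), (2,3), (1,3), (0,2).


A circuit in a graphic matroid = edge set of a simple cycle.
G has 4 vertices and 4 edges.
Enumerating all minimal edge subsets forming cycles...
Total circuits found: 1.

1


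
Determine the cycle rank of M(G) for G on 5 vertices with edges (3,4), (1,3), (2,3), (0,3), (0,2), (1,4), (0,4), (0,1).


Cycle rank (nullity) = |E| - r(M) = |E| - (|V| - c).
|E| = 8, |V| = 5, c = 1.
Nullity = 8 - (5 - 1) = 8 - 4 = 4.

4


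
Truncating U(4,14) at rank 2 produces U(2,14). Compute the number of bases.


Truncating U(4,14) to rank 2 gives U(2,14).
Bases of U(2,14) are all 2-element subsets of 14 elements.
Number of bases = (14 choose 2) = 91.

91


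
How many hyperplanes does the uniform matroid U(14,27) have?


Hyperplanes of U(14,27) are flats of rank 13.
In a uniform matroid, these are exactly the (13)-element subsets.
Count = (27 choose 13) = 20058300.

20058300


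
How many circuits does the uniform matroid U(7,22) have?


In U(7,22), circuits are the (8)-element subsets.
Any set of 8 elements is dependent, and removing any one element gives
an independent set of size 7, so it is a minimal dependent set.
Number of circuits = (22 choose 8) = 319770.

319770


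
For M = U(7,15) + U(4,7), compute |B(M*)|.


(M1+M2)* = M1* + M2*.
M1* = U(8,15), bases: C(15,8) = 6435.
M2* = U(3,7), bases: C(7,3) = 35.
|B(M*)| = 6435 * 35 = 225225.

225225


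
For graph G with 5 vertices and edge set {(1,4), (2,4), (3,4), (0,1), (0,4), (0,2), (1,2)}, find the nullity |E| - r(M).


Cycle rank (nullity) = |E| - r(M) = |E| - (|V| - c).
|E| = 7, |V| = 5, c = 1.
Nullity = 7 - (5 - 1) = 7 - 4 = 3.

3


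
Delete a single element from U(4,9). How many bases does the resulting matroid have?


Deleting e from U(4,9) gives U(4,8) since n > r.
Bases of U(4,8) = C(8,4) = 8! / (4! * 4!) = 70.

70


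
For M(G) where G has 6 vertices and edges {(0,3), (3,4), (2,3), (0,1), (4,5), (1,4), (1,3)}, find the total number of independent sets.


An independent set in a graphic matroid is an acyclic edge subset.
G has 6 vertices and 7 edges.
Enumerate all 2^7 = 128 subsets, checking for acyclicity.
Total independent sets = 96.

96


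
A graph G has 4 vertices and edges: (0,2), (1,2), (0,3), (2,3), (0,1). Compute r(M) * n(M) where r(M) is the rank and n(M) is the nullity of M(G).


r(M) = |V| - c = 4 - 1 = 3.
nullity = |E| - r(M) = 5 - 3 = 2.
Product = 3 * 2 = 6.

6


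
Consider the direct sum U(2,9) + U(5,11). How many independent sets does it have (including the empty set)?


For a direct sum, |I(M1+M2)| = |I(M1)| * |I(M2)|.
|I(U(2,9))| = sum C(9,k) for k=0..2 = 46.
|I(U(5,11))| = sum C(11,k) for k=0..5 = 1024.
Total = 46 * 1024 = 47104.

47104


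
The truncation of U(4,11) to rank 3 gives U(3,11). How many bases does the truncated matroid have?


Truncating U(4,11) to rank 3 gives U(3,11).
Bases of U(3,11) are all 3-element subsets of 11 elements.
Number of bases = C(11,3) = (11 * 10 * 9) / (1 * 2 * 3) = 165.

165


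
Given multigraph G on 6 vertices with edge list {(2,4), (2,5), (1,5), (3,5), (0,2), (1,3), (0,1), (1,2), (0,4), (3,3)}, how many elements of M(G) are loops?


In a graphic matroid, a loop is a self-loop edge (u,u) with rank 0.
Examining all 10 edges for self-loops...
Self-loops found: (3,3)
Number of loops = 1.

1


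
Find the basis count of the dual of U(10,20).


The dual of U(r,n) is U(n-r, n) = U(10,20).
Bases of U(10,20) are all (10)-element subsets.
|B(M*)| = (20 choose 10) = 184756.

184756


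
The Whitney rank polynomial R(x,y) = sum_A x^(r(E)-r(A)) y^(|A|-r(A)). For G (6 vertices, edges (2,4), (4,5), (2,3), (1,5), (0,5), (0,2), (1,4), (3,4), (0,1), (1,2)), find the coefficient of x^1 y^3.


R(x,y) = sum over A in 2^E of x^(r(E)-r(A)) * y^(|A|-r(A)).
G has 6 vertices, 10 edges. r(E) = 5.
Enumerate all 2^10 = 1024 subsets.
Count subsets with r(E)-r(A)=1 and |A|-r(A)=3: 10.

10


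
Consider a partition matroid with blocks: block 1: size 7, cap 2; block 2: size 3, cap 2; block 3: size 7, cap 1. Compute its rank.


Rank of a partition matroid = sum of min(|Si|, ci) for each block.
= min(7,2) + min(3,2) + min(7,1)
= 2 + 2 + 1
= 5.

5


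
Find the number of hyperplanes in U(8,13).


Hyperplanes of U(8,13) are flats of rank 7.
In a uniform matroid, these are exactly the (7)-element subsets.
Count = (13 choose 7) = 1716.

1716


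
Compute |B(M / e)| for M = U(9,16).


Contracting e from U(9,16) gives U(8,15).
Bases of U(8,15) = (15 choose 8) = 6435.

6435


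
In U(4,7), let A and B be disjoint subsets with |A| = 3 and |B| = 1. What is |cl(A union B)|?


|A union B| = 3 + 1 = 4 (disjoint).
In U(4,7), cl(S) = S if |S| < 4, else cl(S) = E.
Since 4 >= 4, cl(A union B) = E.
|cl(A union B)| = 7.

7


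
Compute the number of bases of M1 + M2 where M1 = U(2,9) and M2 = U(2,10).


Bases of a direct sum M1 + M2: |B| = |B(M1)| * |B(M2)|.
|B(U(2,9))| = C(9,2) = 36.
|B(U(2,10))| = C(10,2) = 45.
Total bases = 36 * 45 = 1620.

1620


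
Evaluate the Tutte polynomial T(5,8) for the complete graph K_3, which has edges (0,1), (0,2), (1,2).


T(K_3; x,y) = x^2 + x + y.
T(5,8) = 25 + 5 + 8 = 38.

38


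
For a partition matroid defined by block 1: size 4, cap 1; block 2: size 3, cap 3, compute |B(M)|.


A basis picks exactly ci elements from block i.
Number of bases = product of C(|Si|, ci).
= C(4,1) * C(3,3)
= 4 * 1
= 4.

4


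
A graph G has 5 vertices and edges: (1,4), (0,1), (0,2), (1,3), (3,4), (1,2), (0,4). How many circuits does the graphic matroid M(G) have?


A circuit in a graphic matroid = edge set of a simple cycle.
G has 5 vertices and 7 edges.
Enumerating all minimal edge subsets forming cycles...
Total circuits found: 6.

6


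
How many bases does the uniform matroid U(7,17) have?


Bases of U(7,17) are all 7-element subsets of the 17-element ground set.
Number of bases = C(17,7).
(17 choose 7) = 19448.

19448


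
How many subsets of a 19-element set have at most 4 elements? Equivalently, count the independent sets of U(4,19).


Independent sets of U(4,19) are all subsets of size <= 4.
Count = (19 choose 0) + (19 choose 1) + (19 choose 2) + (19 choose 3) + (19 choose 4)
     = 1 + 19 + 171 + 969 + 3876
     = 5036.

5036


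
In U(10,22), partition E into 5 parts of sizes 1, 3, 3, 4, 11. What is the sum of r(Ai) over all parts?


r(Ai) = min(|Ai|, 10) for each part.
Sum = min(1,10) + min(3,10) + min(3,10) + min(4,10) + min(11,10)
    = 1 + 3 + 3 + 4 + 10
    = 21.

21


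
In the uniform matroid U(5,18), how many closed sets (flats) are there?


Flats of U(5,18): every subset of size < 5 is a flat, plus E itself.
Count = C(18,0) + C(18,1) + C(18,2) + C(18,3) + C(18,4) + 1
     = 1 + 18 + 153 + 816 + 3060 + 1
     = 4049.

4049


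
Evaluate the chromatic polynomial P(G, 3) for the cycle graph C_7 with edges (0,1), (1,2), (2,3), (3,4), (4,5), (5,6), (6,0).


P(C_7, k) = (k-1)^7 + (-1)^7*(k-1).
P(3) = (2)^7 - 2
= 128 - 2 = 126.

126


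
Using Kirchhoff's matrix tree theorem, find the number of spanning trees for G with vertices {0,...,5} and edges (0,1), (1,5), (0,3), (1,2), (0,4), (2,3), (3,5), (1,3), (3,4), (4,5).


By Kirchhoff's matrix tree theorem, the number of spanning trees equals
the determinant of any cofactor of the Laplacian matrix L.
G has 6 vertices and 10 edges.
Computing the (5 x 5) cofactor determinant gives 111.

111


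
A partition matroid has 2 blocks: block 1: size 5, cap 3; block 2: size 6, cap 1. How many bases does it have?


A basis picks exactly ci elements from block i.
Number of bases = product of C(|Si|, ci).
= C(5,3) * C(6,1)
= 10 * 6
= 60.

60


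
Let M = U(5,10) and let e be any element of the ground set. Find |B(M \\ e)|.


Deleting e from U(5,10) gives U(5,9) since n > r.
Bases of U(5,9) = C(9,5) = 126.

126


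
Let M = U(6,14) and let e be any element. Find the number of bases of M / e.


Contracting e from U(6,14) gives U(5,13).
Bases of U(5,13) = C(13,5) = 13! / (5! * 8!) = 1287.

1287


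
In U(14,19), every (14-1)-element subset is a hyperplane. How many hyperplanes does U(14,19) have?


Hyperplanes of U(14,19) are flats of rank 13.
In a uniform matroid, these are exactly the (13)-element subsets.
Count = C(19,13) = 27132.

27132


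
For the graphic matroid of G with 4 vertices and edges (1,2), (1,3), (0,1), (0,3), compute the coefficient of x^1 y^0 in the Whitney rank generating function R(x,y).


R(x,y) = sum over A in 2^E of x^(r(E)-r(A)) * y^(|A|-r(A)).
G has 4 vertices, 4 edges. r(E) = 3.
Enumerate all 2^4 = 16 subsets.
Count subsets with r(E)-r(A)=1 and |A|-r(A)=0: 6.

6


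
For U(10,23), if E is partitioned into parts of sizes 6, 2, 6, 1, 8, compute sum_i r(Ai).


r(Ai) = min(|Ai|, 10) for each part.
Sum = min(6,10) + min(2,10) + min(6,10) + min(1,10) + min(8,10)
    = 6 + 2 + 6 + 1 + 8
    = 23.

23


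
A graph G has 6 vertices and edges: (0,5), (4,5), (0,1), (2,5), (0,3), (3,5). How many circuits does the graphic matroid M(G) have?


A circuit in a graphic matroid = edge set of a simple cycle.
G has 6 vertices and 6 edges.
Enumerating all minimal edge subsets forming cycles...
Total circuits found: 1.

1


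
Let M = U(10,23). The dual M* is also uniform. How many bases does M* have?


The dual of U(r,n) is U(n-r, n) = U(13,23).
Bases of U(13,23) are all (13)-element subsets.
|B(M*)| = C(23,13) = 1144066.

1144066


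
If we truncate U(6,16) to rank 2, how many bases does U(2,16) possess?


Truncating U(6,16) to rank 2 gives U(2,16).
Bases of U(2,16) are all 2-element subsets of 16 elements.
Number of bases = C(16,2) = (16 * 15) / (1 * 2) = 120.

120


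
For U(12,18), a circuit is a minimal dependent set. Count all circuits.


In U(12,18), circuits are the (13)-element subsets.
Any set of 13 elements is dependent, and removing any one element gives
an independent set of size 12, so it is a minimal dependent set.
Number of circuits = C(18,13) = 18! / (13! * 5!) = 8568.

8568


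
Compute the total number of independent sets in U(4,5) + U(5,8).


For a direct sum, |I(M1+M2)| = |I(M1)| * |I(M2)|.
|I(U(4,5))| = sum C(5,k) for k=0..4 = 31.
|I(U(5,8))| = sum C(8,k) for k=0..5 = 219.
Total = 31 * 219 = 6789.

6789


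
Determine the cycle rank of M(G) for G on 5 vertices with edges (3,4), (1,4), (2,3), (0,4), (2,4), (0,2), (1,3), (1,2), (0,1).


Cycle rank (nullity) = |E| - r(M) = |E| - (|V| - c).
|E| = 9, |V| = 5, c = 1.
Nullity = 9 - (5 - 1) = 9 - 4 = 5.

5


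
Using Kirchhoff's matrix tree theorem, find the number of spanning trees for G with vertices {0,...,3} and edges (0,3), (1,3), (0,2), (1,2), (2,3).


By Kirchhoff's matrix tree theorem, the number of spanning trees equals
the determinant of any cofactor of the Laplacian matrix L.
G has 4 vertices and 5 edges.
Computing the (3 x 3) cofactor determinant gives 8.

8
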